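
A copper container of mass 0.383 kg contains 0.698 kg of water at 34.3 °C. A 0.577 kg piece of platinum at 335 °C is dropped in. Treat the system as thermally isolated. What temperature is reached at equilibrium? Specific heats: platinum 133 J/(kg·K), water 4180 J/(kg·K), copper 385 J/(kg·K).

T_f ≈ 41.6 °C

Taking heat into each body as positive, Σ m c ΔT = 0:
0.577·133·(T − 335) + 0.698·4180·(T − 34.3) + 0.383·385·(T − 34.3) = 0
76.74(T − 335) + 2917.6(T − 34.3) + 147.46(T − 34.3) = 0
(76.74 + 2917.6 + 147.46) T = 76.74·335 + 2917.6·34.3 + 147.46·34.3
T = 130841 / 3141.8 = 41.6 °C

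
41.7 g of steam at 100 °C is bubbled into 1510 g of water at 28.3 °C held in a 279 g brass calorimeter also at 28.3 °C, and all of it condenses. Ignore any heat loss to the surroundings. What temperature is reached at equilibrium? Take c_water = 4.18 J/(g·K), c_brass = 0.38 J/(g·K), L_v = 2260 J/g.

Energy conservation, ΣQ = 0:
latent heat released on condensation: 41.7×2260 = 94242; condensate cools 100→T: 41.7×4.18×(T − 100) = 174.31(T − 100); water warms: 1510×4.18×(T − 28.3) = 6311.8(T − 28.3); cup: 106.02(T − 28.3)
6592.1 T = 94242 + 17431 + 181624 = 293297
T ≈ 44.49 °C (< 100 °C, so full condensation is consistent).

T_f ≈ 44.5 °C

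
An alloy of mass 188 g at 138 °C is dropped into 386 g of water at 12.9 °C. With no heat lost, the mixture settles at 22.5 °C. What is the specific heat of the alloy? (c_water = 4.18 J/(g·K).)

c ≈ 0.713 J/(g·K)

Heat lost by the alloy = heat gained by the water:
188×c×(138 − 22.5) = 386×4.18×(22.5 − 12.9)
21714 c = 15489  ⇒  c ≈ 0.7133 J/(g·K)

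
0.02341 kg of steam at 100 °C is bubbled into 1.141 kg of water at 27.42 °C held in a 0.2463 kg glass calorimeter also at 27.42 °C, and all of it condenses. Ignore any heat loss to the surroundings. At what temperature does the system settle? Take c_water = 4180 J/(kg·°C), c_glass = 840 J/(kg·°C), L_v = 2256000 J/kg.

Energy conservation, ΣQ = 0:
steam→water at 100 °C releases m L_v = 0.02341·2256000 = 52813; condensed water 100 °C→T: 97.85(T − 100); water warms: 1.141·4180·(T − 27.42) = 4769.4(T − 27.42); glass cup: 0.2463·840·(T − 27.42) = 206.89(T − 27.42)
5074.1 T = 52813 + 9785.4 + 136449 = 199048
T ≈ 39.23 °C — below 100 °C, confirming all the steam condensed.

T_f ≈ 39.2 °C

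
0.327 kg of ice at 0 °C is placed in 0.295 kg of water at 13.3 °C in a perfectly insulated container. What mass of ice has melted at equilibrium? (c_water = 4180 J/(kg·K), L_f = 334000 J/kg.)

Water can give up m c ΔT = 0.295×4180×13.3 = 16400 J before reaching 0 °C.
To melt every bit of ice: 0.327×334000 = 109218 J.
That's not enough to melt it all — equilibrium is at 0 °C with ice remaining.
m_melted×334000 = 16400  ⇒  m_melted ≈ 0.0491 kg.

m_melted ≈ 0.0491 kg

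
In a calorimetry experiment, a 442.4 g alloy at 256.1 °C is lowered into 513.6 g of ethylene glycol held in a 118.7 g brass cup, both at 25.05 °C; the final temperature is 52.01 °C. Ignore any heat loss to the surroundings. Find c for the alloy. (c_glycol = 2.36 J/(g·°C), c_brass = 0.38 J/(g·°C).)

c ≈ 0.375 J/(g·°C)

Net heat exchanged in the isolated system is zero:
442.4·c·(52.01 − 256.1) + 513.6·2.36·(52.01 − 25.05) + 118.7·0.38·(52.01 − 25.05) = 0
-90289 c = -33894
c = -33894/-90289 ≈ 0.3754 J/(g·°C)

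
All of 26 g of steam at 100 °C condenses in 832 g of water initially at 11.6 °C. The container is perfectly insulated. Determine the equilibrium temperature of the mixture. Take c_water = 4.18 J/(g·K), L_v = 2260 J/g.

Sum of m c ΔT and latent-heat terms is zero:
steam→water at 100 °C releases m L_v = 26×2260 = 58760
  condensed water 100 °C→T: 108.68(T − 100)
  water warms: 832×4.18×(T − 11.6) = 3477.8(T − 11.6)
3586.4 T = 58760 + 10868 + 40342 = 109970
T ≈ 30.66 °C — below 100 °C, confirming all the steam condensed.

T_f ≈ 30.7 °C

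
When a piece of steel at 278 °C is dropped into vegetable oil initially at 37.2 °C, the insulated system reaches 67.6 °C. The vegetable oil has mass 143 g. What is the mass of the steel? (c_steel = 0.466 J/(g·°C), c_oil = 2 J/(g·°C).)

m ≈ 88.7 g

Heat lost by the steel = heat gained by the oil:
m×0.466×(278 − 67.6) = 143×2×(67.6 − 37.2)
98.05 m = 8694.4  ⇒  m ≈ 88.68 g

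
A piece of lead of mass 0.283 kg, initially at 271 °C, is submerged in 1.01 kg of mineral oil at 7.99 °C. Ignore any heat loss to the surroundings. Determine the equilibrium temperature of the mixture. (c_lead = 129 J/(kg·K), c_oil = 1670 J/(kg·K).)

T_f ≈ 13.6 °C

Conservation of energy gives ΣQ = 0:
0.283×129×(T − 271) + 1.01×1670×(T − 7.99) = 0
36.51(T − 271) + 1686.7(T − 7.99) = 0
(36.51 + 1686.7) T = 36.51×271 + 1686.7×7.99
T ≈ 13.56 °C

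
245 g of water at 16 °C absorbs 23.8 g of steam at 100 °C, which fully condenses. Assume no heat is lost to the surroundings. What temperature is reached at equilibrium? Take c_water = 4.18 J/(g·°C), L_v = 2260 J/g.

Let T be the final temperature. ΣQ_i = 0:
steam→water at 100 °C releases m L_v = 23.8·2260 = 53788
  condensate cools 100→T: 23.8·4.18·(T − 100) = 99.48(T − 100)
  original water: 1024.1(T − 16)
1123.6 T = 53788 + 9948.4 + 16386 = 80122
T ≈ 71.31 °C, under the boiling point, so the assumption holds.

T_f ≈ 71.3 °C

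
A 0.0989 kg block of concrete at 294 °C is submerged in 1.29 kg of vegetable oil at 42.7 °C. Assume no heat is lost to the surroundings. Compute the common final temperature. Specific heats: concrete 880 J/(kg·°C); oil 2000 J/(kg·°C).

Let T be the final temperature. ΣQ_i = 0:
0.0989·880·(T − 294) + 1.29·2000·(T − 42.7) = 0
(87.03 + 2580) T = 87.03·294 + 2580·42.7
T ≈ 50.90 °C

T_f ≈ 50.9 °C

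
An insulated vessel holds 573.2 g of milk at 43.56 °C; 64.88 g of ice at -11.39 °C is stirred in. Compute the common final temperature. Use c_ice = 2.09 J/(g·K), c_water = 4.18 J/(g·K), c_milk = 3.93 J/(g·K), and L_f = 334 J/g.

T_f ≈ 29.7 °C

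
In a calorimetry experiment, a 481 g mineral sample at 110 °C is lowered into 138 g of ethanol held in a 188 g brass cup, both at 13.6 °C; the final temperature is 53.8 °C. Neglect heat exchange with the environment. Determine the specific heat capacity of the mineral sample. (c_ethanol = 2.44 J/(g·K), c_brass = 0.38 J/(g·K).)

c ≈ 0.607 J/(g·K)

Setting the total heat transfer to zero:
481·c·(53.8 − 110) + 138·2.44·(53.8 − 13.6) + 188·0.38·(53.8 − 13.6) = 0
-27032 c = -16408
c = -16408/-27032 ≈ 0.607 J/(g·K)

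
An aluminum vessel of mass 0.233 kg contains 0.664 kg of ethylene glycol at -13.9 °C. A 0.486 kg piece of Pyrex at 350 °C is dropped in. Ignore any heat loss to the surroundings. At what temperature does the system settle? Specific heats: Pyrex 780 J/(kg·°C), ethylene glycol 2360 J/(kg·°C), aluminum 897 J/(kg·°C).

T_f is the heat-capacity-weighted average of the initial temperatures:
T_f = (379.08*350 + 1567*(-13.9) + 209*(-13.9)) / (379.08 + 1567 + 209)
    = 107991 / 2155.1 ≈ 50.11 °C

T_f ≈ 50.1 °C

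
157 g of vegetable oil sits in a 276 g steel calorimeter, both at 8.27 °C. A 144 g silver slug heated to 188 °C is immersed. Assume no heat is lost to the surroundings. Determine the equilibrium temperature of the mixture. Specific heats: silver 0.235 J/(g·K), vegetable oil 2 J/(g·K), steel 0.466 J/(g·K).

With ΣQ=0 the equilibrium temperature is the m·c-weighted mean:
T_f = (33.84*188 + 314*8.27 + 128.62*8.27) / (33.84 + 314 + 128.62)
    = 10022 / 476.46 ≈ 21.04 °C

T_f ≈ 21.0 °C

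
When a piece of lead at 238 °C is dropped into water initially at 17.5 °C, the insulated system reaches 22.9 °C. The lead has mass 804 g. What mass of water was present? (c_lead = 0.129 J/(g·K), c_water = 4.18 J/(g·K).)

m ≈ 988 g

Heat lost by the lead = heat gained by the water:
804·0.129·(238 − 22.9) = m·4.18·(22.9 − 17.5)
22.57 m = 22309  ⇒  m ≈ 988.4 g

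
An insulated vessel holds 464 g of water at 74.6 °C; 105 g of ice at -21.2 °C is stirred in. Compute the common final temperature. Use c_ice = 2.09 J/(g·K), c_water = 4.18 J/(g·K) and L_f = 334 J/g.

T_f ≈ 44.1 °C

Heat gained plus heat lost sum to zero:
ice -21.2→0 °C: 105×2.09×21.2 = 4652.3
  latent heat to melt: 105×334 = 35070
  meltwater 0→T: 105×4.18×T = 438.9 T
  water cools: 464×4.18×(T − 74.6) = 1939.5(T − 74.6)
2378.4 T = 144688 − 39722 = 104966
T ≈ 44.13 °C (positive, so assuming full melt was valid).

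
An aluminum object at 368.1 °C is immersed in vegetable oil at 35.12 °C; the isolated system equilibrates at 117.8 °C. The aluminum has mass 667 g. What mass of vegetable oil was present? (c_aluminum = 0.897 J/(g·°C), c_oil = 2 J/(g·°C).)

Heat lost by the aluminum = heat gained by the oil:
667×0.897×(368.1 − 117.8) = m×2×(117.8 − 35.12)
165.36 m = 149754  ⇒  m ≈ 905.6 g

m ≈ 906 g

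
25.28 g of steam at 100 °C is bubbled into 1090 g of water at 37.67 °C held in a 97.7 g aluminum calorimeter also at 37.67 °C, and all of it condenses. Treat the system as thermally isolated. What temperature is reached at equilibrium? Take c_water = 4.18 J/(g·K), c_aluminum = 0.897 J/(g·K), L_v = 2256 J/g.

Energy balance with sensible and latent terms:
steam→water at 100 °C releases m L_v = 25.28×2256 = 57032
  condensate cools 100→T: 25.28×4.18×(T − 100) = 105.67(T − 100)
  original water: 4556.2(T − 37.67)
  cup: 87.64(T − 37.67)
4749.5 T = 57032 + 10567 + 174933 = 242532
T ≈ 51.06 °C, under the boiling point, so the assumption holds.

T_f ≈ 51.1 °C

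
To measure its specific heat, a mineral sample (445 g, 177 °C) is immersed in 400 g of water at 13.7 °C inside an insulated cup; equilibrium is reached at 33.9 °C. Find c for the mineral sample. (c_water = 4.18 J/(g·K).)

c ≈ 0.53 J/(g·K)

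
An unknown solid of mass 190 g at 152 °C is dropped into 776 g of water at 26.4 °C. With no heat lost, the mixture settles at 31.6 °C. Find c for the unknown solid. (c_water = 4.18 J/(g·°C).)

c ≈ 0.737 J/(g·°C)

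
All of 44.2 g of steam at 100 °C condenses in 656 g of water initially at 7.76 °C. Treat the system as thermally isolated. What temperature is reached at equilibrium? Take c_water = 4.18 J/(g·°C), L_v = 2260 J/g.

Sum of m c ΔT and latent-heat terms is zero:
steam→water at 100 °C releases m L_v = 44.2·2260 = 99892
  condensate cools 100→T: 44.2·4.18·(T − 100) = 184.76(T − 100)
  water warms: 656·4.18·(T − 7.76) = 2742.1(T − 7.76)
2926.8 T = 99892 + 18476 + 21279 = 139646
T ≈ 47.71 °C — below 100 °C, confirming all the steam condensed.

T_f ≈ 47.7 °C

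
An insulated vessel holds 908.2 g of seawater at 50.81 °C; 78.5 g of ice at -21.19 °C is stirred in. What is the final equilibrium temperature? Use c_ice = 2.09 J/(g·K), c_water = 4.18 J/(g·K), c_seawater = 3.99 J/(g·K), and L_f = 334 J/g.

T_f ≈ 39.1 °C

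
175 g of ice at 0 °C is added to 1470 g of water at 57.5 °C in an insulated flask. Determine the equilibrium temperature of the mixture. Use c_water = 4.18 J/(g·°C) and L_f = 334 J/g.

T_f ≈ 42.9 °C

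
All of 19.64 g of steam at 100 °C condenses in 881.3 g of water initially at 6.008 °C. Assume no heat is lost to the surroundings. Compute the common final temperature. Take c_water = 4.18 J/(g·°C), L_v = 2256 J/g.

Conservation of energy gives ΣQ = 0:
condense steam: −19.64×2256 = −44308
  condensate cools 100→T: 19.64×4.18×(T − 100) = 82.1(T − 100)
  water warms: 881.3×4.18×(T − 6.008) = 3683.8(T − 6.008)
3765.9 T = 44308 + 8209.5 + 22132 = 74650
T ≈ 19.82 °C (< 100 °C, so full condensation is consistent).

T_f ≈ 19.8 °C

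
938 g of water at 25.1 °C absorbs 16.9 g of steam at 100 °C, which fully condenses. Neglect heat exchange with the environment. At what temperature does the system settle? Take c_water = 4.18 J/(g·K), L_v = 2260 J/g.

T_f ≈ 36.0 °C

Heat gained plus heat lost sum to zero:
steam→water at 100 °C releases m L_v = 16.9×2260 = 38194
  condensed water 100 °C→T: 70.64(T − 100)
  water warms: 938×4.18×(T − 25.1) = 3920.8(T − 25.1)
3991.5 T = 38194 + 7064.2 + 98413 = 143671
T ≈ 35.99 °C (< 100 °C, so full condensation is consistent).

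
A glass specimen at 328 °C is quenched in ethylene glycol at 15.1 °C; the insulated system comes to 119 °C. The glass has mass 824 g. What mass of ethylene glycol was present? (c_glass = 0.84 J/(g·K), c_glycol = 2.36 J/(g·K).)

Conservation of energy gives ΣQ = 0:
824×0.84×(119 − 328) + m×2.36×(119 − 15.1) = 0
245.2 m = 144661
m = 144661/245.2 ≈ 590 g

m ≈ 590 g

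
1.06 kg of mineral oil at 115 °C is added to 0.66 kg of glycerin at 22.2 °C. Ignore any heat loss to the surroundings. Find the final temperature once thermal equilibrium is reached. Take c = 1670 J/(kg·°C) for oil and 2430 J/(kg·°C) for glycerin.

T_f ≈ 70.9 °C

|Q_oil| = |Q_glycerin|:
1.06*1670*(115 − T) = 0.66*2430*(T − 22.2)
1770.2(115 − T) = 1603.8(T − 22.2)
3374 T = 239177  ⇒  T ≈ 70.89 °C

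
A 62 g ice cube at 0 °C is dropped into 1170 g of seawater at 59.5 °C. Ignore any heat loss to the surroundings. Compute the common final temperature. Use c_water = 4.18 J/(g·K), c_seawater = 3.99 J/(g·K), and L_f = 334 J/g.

Let T be the final temperature. ΣQ_i = 0:
latent heat to melt: 62×334 = 20708; meltwater 0→T: 62×4.18×T = 259.16 T; seawater: 4668.3(T − 59.5)
4927.5 T = 277764 − 20708 = 257056
T ≈ 52.17 °C — above 0 °C, consistent with complete melting.

T_f ≈ 52.2 °C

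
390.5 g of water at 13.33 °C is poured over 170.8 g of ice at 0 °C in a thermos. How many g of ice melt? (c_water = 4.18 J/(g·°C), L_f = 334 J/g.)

m_melted ≈ 65.1 g

Water can give up m c ΔT = 390.5·4.18·13.33 = 21758 J before reaching 0 °C.
Fully melting the ice requires m_ice L_f = 170.8·334 = 57047 J.
That's not enough to melt it all — equilibrium is at 0 °C with ice remaining.
m_melted·334 = 21758  ⇒  m_melted ≈ 65.14 g.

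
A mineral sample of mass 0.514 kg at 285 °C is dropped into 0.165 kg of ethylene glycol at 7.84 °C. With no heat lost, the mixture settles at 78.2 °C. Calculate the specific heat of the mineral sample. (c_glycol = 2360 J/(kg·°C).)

Taking heat into each body as positive, Σ m c ΔT = 0:
0.514×c×(78.2 − 285) + 0.165×2360×(78.2 − 7.84) = 0
-106.3 c = -27398
c = -27398/-106.3 ≈ 257.8 J/(kg·°C)

c ≈ 258 J/(kg·°C)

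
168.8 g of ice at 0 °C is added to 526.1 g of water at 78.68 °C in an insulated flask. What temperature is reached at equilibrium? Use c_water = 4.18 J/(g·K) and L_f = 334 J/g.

Heat gained plus heat lost sum to zero:
melt ice: 168.8×334 = 56379
  meltwater 0→T: 168.8×4.18×T = 705.58 T
  water: 2199.1(T − 78.68)
2904.7 T = 173025 − 56379 = 116646
T ≈ 40.16 °C — above 0 °C, consistent with complete melting.

T_f ≈ 40.2 °C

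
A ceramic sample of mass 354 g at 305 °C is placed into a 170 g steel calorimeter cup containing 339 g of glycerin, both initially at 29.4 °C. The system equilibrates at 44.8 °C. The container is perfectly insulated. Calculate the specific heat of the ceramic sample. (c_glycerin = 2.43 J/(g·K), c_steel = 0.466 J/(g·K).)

Taking heat into each body as positive, Σ m c ΔT = 0:
354·c·(44.8 − 305) + 339·2.43·(44.8 − 29.4) + 170·0.466·(44.8 − 29.4) = 0
-92111 c = -13906
c = -13906/-92111 ≈ 0.151 J/(g·K)

c ≈ 0.151 J/(g·K)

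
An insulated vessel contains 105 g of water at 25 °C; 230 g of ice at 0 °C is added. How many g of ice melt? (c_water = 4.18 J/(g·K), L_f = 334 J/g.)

m_melted ≈ 32.9 g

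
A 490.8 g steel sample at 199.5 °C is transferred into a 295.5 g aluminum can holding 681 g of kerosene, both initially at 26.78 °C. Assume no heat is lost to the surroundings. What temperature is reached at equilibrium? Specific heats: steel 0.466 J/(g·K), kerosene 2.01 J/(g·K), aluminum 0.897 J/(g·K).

With ΣQ=0 the equilibrium temperature is the m·c-weighted mean:
T_f = (228.71*199.5 + 1368.8*26.78 + 265.06*26.78) / (228.71 + 1368.8 + 265.06)
    = 89383 / 1862.6 ≈ 47.99 °C

T_f ≈ 48.0 °C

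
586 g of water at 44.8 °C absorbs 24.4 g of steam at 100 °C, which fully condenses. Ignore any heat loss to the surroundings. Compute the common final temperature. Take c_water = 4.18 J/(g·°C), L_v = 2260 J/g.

T_f ≈ 68.6 °C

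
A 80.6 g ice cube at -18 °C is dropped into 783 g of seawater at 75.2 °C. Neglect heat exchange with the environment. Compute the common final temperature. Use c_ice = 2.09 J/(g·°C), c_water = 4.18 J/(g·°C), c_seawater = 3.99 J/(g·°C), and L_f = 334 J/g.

T_f ≈ 59.2 °C

Energy conservation, ΣQ = 0:
ice -18→0 °C: 80.6×2.09×18 = 3032.2; melt ice: 80.6×334 = 26920; meltwater 0→T: 80.6×4.18×T = 336.91 T; seawater cools: 783×3.99×(T − 75.2) = 3124.2(T − 75.2)
3461.1 T = 234938 − 29953 = 204985
T ≈ 59.23 °C — above 0 °C, consistent with complete melting.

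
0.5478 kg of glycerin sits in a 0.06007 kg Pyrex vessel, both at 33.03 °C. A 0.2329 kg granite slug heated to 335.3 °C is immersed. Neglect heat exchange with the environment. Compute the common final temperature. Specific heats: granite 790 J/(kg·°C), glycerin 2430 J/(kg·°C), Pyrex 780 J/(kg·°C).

Heat gained plus heat lost sum to zero:
0.2329·790·(T − 335.3) + 0.5478·2430·(T − 33.03) + 0.06007·780·(T − 33.03) = 0
1562 T = 107208
T = 107208 / 1562 = 68.6 °C

T_f ≈ 68.6 °C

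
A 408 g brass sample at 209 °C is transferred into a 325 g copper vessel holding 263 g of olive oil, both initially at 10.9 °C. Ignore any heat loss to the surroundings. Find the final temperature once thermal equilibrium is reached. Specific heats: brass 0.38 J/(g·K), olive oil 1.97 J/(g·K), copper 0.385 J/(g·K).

T_f ≈ 49.4 °C

Net heat exchanged in the isolated system is zero:
408×0.38×(T − 209) + 263×1.97×(T − 10.9) + 325×0.385×(T − 10.9) = 0
155.04(T − 209) + 518.11(T − 10.9) + 125.12(T − 10.9) = 0
798.27 T = 39415
T ≈ 49.37 °C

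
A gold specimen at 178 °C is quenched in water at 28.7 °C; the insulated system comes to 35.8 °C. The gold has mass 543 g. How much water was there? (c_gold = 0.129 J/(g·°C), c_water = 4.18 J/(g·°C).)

m ≈ 336 g

Heat lost by the gold = heat gained by the water:
543×0.129×(178 − 35.8) = m×4.18×(35.8 − 28.7)
29.68 m = 9960.7  ⇒  m ≈ 335.6 g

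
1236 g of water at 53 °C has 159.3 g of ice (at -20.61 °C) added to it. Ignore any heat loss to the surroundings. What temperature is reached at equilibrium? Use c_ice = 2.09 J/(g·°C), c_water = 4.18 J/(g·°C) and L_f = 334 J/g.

Net heat exchanged in the isolated system is zero:
warm ice to 0 °C: 159.3·2.09·(0 − (-20.61)) = 6861.8
  melt ice: 159.3·334 = 53206
  meltwater 0→T: 159.3·4.18·T = 665.87 T
  water cools: 1236·4.18·(T − 53) = 5166.5(T − 53)
5832.4 T = 273823 − 60068 = 213755
T ≈ 36.65 °C — above 0 °C, consistent with complete melting.

T_f ≈ 36.6 °C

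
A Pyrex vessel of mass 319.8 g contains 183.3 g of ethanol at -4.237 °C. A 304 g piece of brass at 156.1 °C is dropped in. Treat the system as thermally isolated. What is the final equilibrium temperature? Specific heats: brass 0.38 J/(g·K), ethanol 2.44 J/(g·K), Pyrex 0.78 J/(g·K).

T_f is the heat-capacity-weighted average of the initial temperatures:
T_f = (115.52*156.1 + 447.25*(-4.237) + 249.44*(-4.237)) / (115.52 + 447.25 + 249.44)
    = 15081 / 812.22 ≈ 18.57 °C

T_f ≈ 18.6 °C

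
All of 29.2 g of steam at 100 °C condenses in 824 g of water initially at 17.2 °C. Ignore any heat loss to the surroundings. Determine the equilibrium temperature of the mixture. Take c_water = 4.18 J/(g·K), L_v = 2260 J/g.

T_f ≈ 38.5 °C

Let T be the final temperature. ΣQ_i = 0:
latent heat released on condensation: 29.2·2260 = 65992; condensate cools 100→T: 29.2·4.18·(T − 100) = 122.06(T − 100); water warms: 824·4.18·(T − 17.2) = 3444.3(T − 17.2)
3566.4 T = 65992 + 12206 + 59242 = 137440
T ≈ 38.54 °C (< 100 °C, so full condensation is consistent).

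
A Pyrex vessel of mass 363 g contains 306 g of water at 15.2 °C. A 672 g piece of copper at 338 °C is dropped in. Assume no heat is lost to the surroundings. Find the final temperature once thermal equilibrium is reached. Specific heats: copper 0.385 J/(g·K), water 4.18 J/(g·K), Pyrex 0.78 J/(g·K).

T_f ≈ 61.1 °C

Energy conservation, ΣQ = 0:
672*0.385*(T − 338) + 306*4.18*(T − 15.2) + 363*0.78*(T − 15.2) = 0
1820.9 T = 111193
T = 111193/1820.9 ≈ 61.06 °C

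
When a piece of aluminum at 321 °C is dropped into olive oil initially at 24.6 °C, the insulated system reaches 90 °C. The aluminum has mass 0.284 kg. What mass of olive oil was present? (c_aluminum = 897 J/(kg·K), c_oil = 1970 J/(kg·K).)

Energy conservation, ΣQ = 0:
0.284×897×(90 − 321) + m×1970×(90 − 24.6) = 0
128838 m = 58847
m = 58847/128838 ≈ 0.4568 kg

m ≈ 0.457 kg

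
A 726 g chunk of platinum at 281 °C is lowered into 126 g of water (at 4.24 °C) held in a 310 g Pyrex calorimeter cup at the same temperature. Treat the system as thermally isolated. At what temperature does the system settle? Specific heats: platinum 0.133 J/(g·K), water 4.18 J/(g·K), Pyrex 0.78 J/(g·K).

T_f ≈ 35.1 °C

Conservation of energy gives ΣQ = 0:
726·0.133·(T − 281) + 126·4.18·(T − 4.24) + 310·0.78·(T − 4.24) = 0
(96.56 + 526.68 + 241.8) T = 96.56·281 + 526.68·4.24 + 241.8·4.24
T ≈ 35.13 °C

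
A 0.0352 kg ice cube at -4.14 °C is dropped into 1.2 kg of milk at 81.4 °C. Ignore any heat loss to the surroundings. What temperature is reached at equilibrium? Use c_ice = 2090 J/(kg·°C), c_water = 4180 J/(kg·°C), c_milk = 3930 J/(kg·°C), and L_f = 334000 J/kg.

T_f ≈ 76.5 °C

Energy balance with sensible and latent terms:
ice -4.14→0 °C: 0.0352×2090×4.14 = 304.57
  latent heat to melt: 0.0352×334000 = 11757
  warm the meltwater: 147.14 T
  milk: 4716(T − 81.4)
4863.1 T = 383882 − 12061 = 371821
T ≈ 76.46 °C (positive, so assuming full melt was valid).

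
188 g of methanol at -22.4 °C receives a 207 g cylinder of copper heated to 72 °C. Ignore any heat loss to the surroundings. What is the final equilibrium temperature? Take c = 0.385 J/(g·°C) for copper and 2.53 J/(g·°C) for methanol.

Taking heat into each body as positive, Σ m c ΔT = 0:
207*0.385*(T − 72) + 188*2.53*(T − (-22.4)) = 0
555.34 T = -4916.3
T = -4916.3 / 555.34 = -8.85 °C

T_f ≈ -8.9 °C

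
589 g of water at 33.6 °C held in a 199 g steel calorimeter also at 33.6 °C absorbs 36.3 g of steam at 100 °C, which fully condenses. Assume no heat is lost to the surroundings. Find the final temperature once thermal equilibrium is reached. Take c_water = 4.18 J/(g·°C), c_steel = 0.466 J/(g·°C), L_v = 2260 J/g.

T_f ≈ 67.6 °C

Net heat exchanged in the isolated system is zero:
latent heat released on condensation: 36.3×2260 = 82038; condensed water 100 °C→T: 151.73(T − 100); water warms: 589×4.18×(T − 33.6) = 2462(T − 33.6); steel cup: 199×0.466×(T − 33.6) = 92.73(T − 33.6)
2706.5 T = 82038 + 15173 + 85840 = 183051
T ≈ 67.63 °C — below 100 °C, confirming all the steam condensed.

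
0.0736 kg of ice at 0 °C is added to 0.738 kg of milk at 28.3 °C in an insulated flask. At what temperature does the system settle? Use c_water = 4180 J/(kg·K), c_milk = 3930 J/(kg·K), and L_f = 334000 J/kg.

T_f ≈ 17.9 °C

Energy balance with sensible and latent terms:
latent heat to melt: 0.0736·334000 = 24582
  warm the meltwater: 307.65 T
  milk cools: 0.738·3930·(T − 28.3) = 2900.3(T − 28.3)
3208 T = 82080 − 24582 = 57497
T ≈ 17.92 °C. Since T > 0 °C, the all-ice-melts assumption holds.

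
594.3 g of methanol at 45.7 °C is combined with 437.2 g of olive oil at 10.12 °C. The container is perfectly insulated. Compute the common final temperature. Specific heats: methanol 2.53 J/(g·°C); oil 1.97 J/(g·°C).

T_f ≈ 32.7 °C

Conservation of energy gives ΣQ = 0:
594.3*2.53*(T − 45.7) + 437.2*1.97*(T − 10.12) = 0
(1503.6 + 861.28) T = 1503.6*45.7 + 861.28*10.12
T = 77430 / 2364.9 = 32.7 °C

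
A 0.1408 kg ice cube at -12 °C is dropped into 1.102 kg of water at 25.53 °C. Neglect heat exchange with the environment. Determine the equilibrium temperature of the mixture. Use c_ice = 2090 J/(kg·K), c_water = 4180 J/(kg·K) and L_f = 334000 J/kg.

T_f ≈ 12.9 °C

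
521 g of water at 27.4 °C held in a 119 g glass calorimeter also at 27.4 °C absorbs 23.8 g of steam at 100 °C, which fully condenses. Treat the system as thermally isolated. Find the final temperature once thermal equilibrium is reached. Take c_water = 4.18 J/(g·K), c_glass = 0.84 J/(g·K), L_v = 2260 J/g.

T_f ≈ 53.1 °C

Energy conservation, ΣQ = 0:
steam→water at 100 °C releases m L_v = 23.8×2260 = 53788
  condensate cools 100→T: 23.8×4.18×(T − 100) = 99.48(T − 100)
  water warms: 521×4.18×(T − 27.4) = 2177.8(T − 27.4)
  cup: 99.96(T − 27.4)
2377.2 T = 53788 + 9948.4 + 62410 = 126146
T ≈ 53.06 °C — below 100 °C, confirming all the steam condensed.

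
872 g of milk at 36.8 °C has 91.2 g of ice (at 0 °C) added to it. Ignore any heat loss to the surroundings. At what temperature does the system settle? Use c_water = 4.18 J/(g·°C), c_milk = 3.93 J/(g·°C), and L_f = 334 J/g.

Net heat exchanged in the isolated system is zero:
latent heat to melt: 91.2·334 = 30461
  meltwater 0→T: 91.2·4.18·T = 381.22 T
  milk cools: 872·3.93·(T − 36.8) = 3427(T − 36.8)
3808.2 T = 126112 − 30461 = 95651
T ≈ 25.12 °C. Since T > 0 °C, the all-ice-melts assumption holds.

T_f ≈ 25.1 °C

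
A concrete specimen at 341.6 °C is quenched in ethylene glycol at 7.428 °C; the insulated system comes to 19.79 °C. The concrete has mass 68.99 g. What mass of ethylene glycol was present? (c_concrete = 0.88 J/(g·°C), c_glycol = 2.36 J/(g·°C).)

m ≈ 670 g

|Q_concrete| = |Q_glycol|:
68.99×0.88×(341.6 − 19.79) = m×2.36×(19.79 − 7.428)
29.17 m = 19537  ⇒  m ≈ 669.7 g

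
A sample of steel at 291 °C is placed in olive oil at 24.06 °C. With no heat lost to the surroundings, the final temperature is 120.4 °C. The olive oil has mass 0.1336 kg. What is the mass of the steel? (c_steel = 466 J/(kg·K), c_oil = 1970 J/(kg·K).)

m ≈ 0.319 kg

Net heat exchanged in the isolated system is zero:
m×466×(120.4 − 291) + 0.1336×1970×(120.4 − 24.06) = 0
-79500 m = -25356
m = -25356/-79500 ≈ 0.3189 kg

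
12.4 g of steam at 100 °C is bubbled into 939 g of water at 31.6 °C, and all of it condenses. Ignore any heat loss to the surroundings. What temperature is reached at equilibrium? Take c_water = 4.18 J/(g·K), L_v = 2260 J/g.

Energy conservation, ΣQ = 0:
steam→water at 100 °C releases m L_v = 12.4·2260 = 28024
  condensed water 100 °C→T: 51.83(T − 100)
  water warms: 939·4.18·(T − 31.6) = 3925(T − 31.6)
3976.9 T = 28024 + 5183.2 + 124031 = 157238
T ≈ 39.54 °C, under the boiling point, so the assumption holds.

T_f ≈ 39.5 °C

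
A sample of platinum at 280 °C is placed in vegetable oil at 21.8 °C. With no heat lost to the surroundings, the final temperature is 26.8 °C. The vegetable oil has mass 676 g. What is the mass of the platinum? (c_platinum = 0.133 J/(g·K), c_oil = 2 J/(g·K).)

m ≈ 201 g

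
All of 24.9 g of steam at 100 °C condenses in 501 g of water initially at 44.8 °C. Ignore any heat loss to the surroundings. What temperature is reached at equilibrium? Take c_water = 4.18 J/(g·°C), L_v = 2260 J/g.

T_f ≈ 73.0 °C

Energy conservation, ΣQ = 0:
steam→water at 100 °C releases m L_v = 24.9·2260 = 56274; condensed water 100 °C→T: 104.08(T − 100); water warms: 501·4.18·(T − 44.8) = 2094.2(T − 44.8)
2198.3 T = 56274 + 10408 + 93819 = 160501
T ≈ 73.01 °C, under the boiling point, so the assumption holds.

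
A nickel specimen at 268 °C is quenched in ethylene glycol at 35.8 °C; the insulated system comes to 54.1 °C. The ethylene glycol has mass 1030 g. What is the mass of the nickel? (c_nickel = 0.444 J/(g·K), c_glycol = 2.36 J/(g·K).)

m ≈ 468 g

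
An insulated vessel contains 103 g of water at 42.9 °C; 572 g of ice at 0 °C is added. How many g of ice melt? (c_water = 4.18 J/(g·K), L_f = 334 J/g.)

m_melted ≈ 55.3 g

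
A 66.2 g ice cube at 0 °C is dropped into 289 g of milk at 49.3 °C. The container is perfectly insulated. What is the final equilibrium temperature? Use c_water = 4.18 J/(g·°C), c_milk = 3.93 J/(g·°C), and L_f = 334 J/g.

Conservation of energy gives ΣQ = 0:
latent heat to melt: 66.2·334 = 22111
  warm the meltwater: 276.72 T
  milk: 1135.8(T − 49.3)
1412.5 T = 55993 − 22111 = 33883
T ≈ 23.99 °C — above 0 °C, consistent with complete melting.

T_f ≈ 24.0 °C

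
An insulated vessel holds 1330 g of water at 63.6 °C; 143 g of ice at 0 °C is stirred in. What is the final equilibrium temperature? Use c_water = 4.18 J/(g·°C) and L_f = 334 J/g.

T_f ≈ 49.7 °C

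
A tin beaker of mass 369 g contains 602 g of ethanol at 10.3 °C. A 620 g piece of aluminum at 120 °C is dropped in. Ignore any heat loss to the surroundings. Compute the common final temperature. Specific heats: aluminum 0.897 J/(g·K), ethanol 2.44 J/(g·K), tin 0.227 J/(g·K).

Energy conservation, ΣQ = 0:
620·0.897·(T − 120) + 602·2.44·(T − 10.3) + 369·0.227·(T − 10.3) = 0
556.14(T − 120) + 1468.9(T − 10.3) + 83.76(T − 10.3) = 0
(556.14 + 1468.9 + 83.76) T = 556.14·120 + 1468.9·10.3 + 83.76·10.3
T = 82729 / 2108.8 = 39.2 °C

T_f ≈ 39.2 °C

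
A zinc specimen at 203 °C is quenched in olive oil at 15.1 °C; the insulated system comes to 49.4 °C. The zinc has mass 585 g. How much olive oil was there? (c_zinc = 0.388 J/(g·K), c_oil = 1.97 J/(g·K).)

m ≈ 516 g

Net heat exchanged in the isolated system is zero:
585×0.388×(49.4 − 203) + m×1.97×(49.4 − 15.1) = 0
67.57 m = 34864
m = 34864/67.57 ≈ 516 g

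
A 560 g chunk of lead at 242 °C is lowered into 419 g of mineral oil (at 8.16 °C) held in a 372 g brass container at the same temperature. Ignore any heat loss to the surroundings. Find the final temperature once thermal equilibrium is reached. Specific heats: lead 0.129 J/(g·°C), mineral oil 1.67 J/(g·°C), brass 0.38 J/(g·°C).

T_f = Σ m_i c_i T_i / Σ m_i c_i:
T_f = (72.24*242 + 699.73*8.16 + 141.36*8.16) / (72.24 + 699.73 + 141.36)
    = 24345 / 913.33 ≈ 26.66 °C

T_f ≈ 26.7 °C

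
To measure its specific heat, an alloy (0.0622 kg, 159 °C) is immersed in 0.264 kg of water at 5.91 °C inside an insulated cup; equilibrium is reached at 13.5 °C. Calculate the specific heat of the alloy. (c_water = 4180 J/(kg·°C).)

Taking heat into each body as positive, Σ m c ΔT = 0:
0.0622·c·(13.5 − 159) + 0.264·4180·(13.5 − 5.91) = 0
-9.05 c = -8375.7
c = -8375.7/-9.05 ≈ 925.5 J/(kg·°C)

c ≈ 925 J/(kg·°C)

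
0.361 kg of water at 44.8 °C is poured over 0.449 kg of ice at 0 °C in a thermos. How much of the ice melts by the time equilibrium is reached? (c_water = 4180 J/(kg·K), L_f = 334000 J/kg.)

Cooling the water to 0 °C releases 0.361×4180×44.8 = 67602 J.
To melt every bit of ice: 0.449×334000 = 149966 J.
That's not enough to melt it all — equilibrium is at 0 °C with ice remaining.
m_melt = 67602 / L_f = 0.2024 kg.

m_melted ≈ 0.202 kg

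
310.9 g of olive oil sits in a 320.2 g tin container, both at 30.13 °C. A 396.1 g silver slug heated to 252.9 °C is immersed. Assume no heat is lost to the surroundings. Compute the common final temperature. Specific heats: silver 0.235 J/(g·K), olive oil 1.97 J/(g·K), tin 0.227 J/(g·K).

T_f is the heat-capacity-weighted average of the initial temperatures:
T_f = (93.08×252.9 + 612.47×30.13 + 72.69×30.13) / (93.08 + 612.47 + 72.69)
    = 44185 / 778.24 ≈ 56.77 °C

T_f ≈ 56.8 °C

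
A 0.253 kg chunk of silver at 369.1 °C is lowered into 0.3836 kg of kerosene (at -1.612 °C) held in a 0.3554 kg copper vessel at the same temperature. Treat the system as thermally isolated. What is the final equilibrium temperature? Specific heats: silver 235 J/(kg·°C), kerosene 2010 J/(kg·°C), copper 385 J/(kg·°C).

T_f = Σ m_i c_i T_i / Σ m_i c_i:
T_f = (59.45·369.1 + 771.04·(-1.612) + 136.83·(-1.612)) / (59.45 + 771.04 + 136.83)
    = 20481 / 967.32 ≈ 21.17 °C

T_f ≈ 21.2 °C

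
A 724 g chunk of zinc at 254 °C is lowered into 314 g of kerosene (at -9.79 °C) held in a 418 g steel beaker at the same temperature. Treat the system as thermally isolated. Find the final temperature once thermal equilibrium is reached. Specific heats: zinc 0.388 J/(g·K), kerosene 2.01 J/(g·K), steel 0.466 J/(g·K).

T_f ≈ 57.2 °C

Setting the total heat transfer to zero:
724×0.388×(T − 254) + 314×2.01×(T − (-9.79)) + 418×0.466×(T − (-9.79)) = 0
1106.8 T = 63266
T = 63266 / 1106.8 = 57.2 °C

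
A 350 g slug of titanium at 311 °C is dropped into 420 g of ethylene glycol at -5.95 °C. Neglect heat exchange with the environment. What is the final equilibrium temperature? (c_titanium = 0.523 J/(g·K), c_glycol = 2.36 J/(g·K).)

Let T be the final temperature. ΣQ_i = 0:
350·0.523·(T − 311) + 420·2.36·(T − (-5.95)) = 0
(183.05 + 991.2) T = 183.05·311 + 991.2·(-5.95)
T = 51031/1174.2 ≈ 43.46 °C

T_f ≈ 43.5 °C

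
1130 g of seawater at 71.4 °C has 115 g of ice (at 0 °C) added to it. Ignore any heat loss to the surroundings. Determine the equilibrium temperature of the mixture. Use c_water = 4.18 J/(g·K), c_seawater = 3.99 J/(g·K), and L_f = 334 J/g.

Taking heat into each body as positive, Σ m c ΔT = 0:
melt ice: 115×334 = 38410; warm the meltwater: 480.7 T; seawater cools: 1130×3.99×(T − 71.4) = 4508.7(T − 71.4)
4989.4 T = 321921 − 38410 = 283511
T ≈ 56.82 °C — above 0 °C, consistent with complete melting.

T_f ≈ 56.8 °C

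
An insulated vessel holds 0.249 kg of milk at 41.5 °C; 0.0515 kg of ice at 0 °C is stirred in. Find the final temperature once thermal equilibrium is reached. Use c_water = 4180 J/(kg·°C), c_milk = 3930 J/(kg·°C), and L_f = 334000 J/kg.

Sum of m c ΔT and latent-heat terms is zero:
latent heat to melt: 0.0515×334000 = 17201
  meltwater 0→T: 0.0515×4180×T = 215.27 T
  milk cools: 0.249×3930×(T − 41.5) = 978.57(T − 41.5)
1193.8 T = 40611 − 17201 = 23410
T ≈ 19.61 °C. Since T > 0 °C, the all-ice-melts assumption holds.

T_f ≈ 19.6 °C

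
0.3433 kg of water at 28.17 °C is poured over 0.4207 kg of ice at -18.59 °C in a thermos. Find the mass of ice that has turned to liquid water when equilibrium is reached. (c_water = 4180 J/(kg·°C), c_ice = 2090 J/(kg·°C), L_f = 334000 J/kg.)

m_melted ≈ 0.0721 kg

Heat available from the water dropping to 0 °C: 0.3433·4180·28.17 = 40424 J.
Of that, 0.4207·2090·18.59 = 16345 J goes to bring the ice to 0 °C, leaving 24078 J.
Melting all 0.4207 kg of ice would need 0.4207·334000 = 140514 J.
24078 J < 140514 J, so only part of the ice melts and the system sits at 0 °C.
m_melt = 24078 / L_f = 0.07209 kg.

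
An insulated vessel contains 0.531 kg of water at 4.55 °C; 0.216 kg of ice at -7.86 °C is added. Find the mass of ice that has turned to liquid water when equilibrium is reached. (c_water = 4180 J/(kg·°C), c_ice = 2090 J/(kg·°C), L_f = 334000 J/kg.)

m_melted ≈ 0.0196 kg

Heat available from the water dropping to 0 °C: 0.531·4180·4.55 = 10099 J.
Of that, 0.216·2090·7.86 = 3548.3 J goes to bring the ice to 0 °C, leaving 6550.8 J.
Fully melting the ice requires m_ice L_f = 0.216·334000 = 72144 J.
Since 6550.8 < 72144 J, not all the ice melts; equilibrium is at 0 °C.
m_melt = 6550.8 / L_f = 0.01961 kg.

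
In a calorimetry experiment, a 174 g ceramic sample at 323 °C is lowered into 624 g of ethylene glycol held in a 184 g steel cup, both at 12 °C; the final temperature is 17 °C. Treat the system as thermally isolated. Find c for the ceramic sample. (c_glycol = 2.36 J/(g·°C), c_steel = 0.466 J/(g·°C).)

c ≈ 0.146 J/(g·°C)

Energy conservation, ΣQ = 0:
174·c·(17 − 323) + 624·2.36·(17 − 12) + 184·0.466·(17 − 12) = 0
-53244 c = -7791.9
c = -7791.9/-53244 ≈ 0.1463 J/(g·°C)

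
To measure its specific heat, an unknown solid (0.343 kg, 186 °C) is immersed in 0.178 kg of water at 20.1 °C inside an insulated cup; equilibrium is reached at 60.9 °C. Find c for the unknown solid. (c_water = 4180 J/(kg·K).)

Let T be the final temperature. ΣQ_i = 0:
0.343×c×(60.9 − 186) + 0.178×4180×(60.9 − 20.1) = 0
-42.91 c = -30357
c = -30357/-42.91 ≈ 707.5 J/(kg·K)

c ≈ 707 J/(kg·K)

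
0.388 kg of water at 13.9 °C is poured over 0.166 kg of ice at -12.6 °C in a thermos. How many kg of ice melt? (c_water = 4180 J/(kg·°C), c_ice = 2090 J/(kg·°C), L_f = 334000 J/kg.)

Heat available from the water dropping to 0 °C: 0.388×4180×13.9 = 22544 J.
Warming the ice to 0 °C takes 0.166×2090×12.6 = 4371.4 J, leaving 18172 J for melting.
To melt every bit of ice: 0.166×334000 = 55444 J.
That's not enough to melt it all — equilibrium is at 0 °C with ice remaining.
Mass melted = 18172/334000 ≈ 0.05441 kg.

m_melted ≈ 0.0544 kg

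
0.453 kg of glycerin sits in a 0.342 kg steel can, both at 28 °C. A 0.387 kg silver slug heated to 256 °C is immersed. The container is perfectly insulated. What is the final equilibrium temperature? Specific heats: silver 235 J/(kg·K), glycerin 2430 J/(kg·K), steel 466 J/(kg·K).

Conservation of energy gives ΣQ = 0:
0.387·235·(T − 256) + 0.453·2430·(T − 28) + 0.342·466·(T − 28) = 0
1351.1 T = 58566
T = 58566 / 1351.1 = 43.3 °C

T_f ≈ 43.3 °C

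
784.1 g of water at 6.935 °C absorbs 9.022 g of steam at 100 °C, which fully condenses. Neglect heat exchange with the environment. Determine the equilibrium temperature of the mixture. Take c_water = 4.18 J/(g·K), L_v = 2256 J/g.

T_f ≈ 14.1 °C

Energy balance with sensible and latent terms:
steam→water at 100 °C releases m L_v = 9.022×2256 = 20354; condensed water 100 °C→T: 37.71(T − 100); original water: 3277.5(T − 6.935)
3315.2 T = 20354 + 3771.2 + 22730 = 46855
T ≈ 14.13 °C — below 100 °C, confirming all the steam condensed.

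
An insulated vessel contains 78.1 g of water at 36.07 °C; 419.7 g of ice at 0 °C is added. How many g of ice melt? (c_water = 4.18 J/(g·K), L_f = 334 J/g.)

m_melted ≈ 35.3 g

Cooling the water to 0 °C releases 78.1·4.18·36.07 = 11775 J.
Fully melting the ice requires m_ice L_f = 419.7·334 = 140180 J.
11775 J < 140180 J, so only part of the ice melts and the system sits at 0 °C.
m_melted·334 = 11775  ⇒  m_melted ≈ 35.26 g.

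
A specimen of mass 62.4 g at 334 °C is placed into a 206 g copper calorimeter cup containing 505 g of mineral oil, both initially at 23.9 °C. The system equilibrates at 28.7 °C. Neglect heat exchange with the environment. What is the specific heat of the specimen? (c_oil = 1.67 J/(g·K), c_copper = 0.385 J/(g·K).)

c ≈ 0.232 J/(g·K)

Setting the total heat transfer to zero:
62.4×c×(28.7 − 334) + 505×1.67×(28.7 − 23.9) + 206×0.385×(28.7 − 23.9) = 0
-19051 c = -4428.8
c = -4428.8/-19051 ≈ 0.2325 J/(g·K)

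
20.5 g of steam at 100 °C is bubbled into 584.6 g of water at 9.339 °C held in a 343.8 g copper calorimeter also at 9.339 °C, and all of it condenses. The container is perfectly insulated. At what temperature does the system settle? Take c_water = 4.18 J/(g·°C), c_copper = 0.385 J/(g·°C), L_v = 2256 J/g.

Heat gained plus heat lost sum to zero:
condense steam: −20.5×2256 = −46248
  condensed water 100 °C→T: 85.69(T − 100)
  water warms: 584.6×4.18×(T − 9.339) = 2443.6(T − 9.339)
  copper cup: 343.8×0.385×(T − 9.339) = 132.36(T − 9.339)
2661.7 T = 46248 + 8569 + 24057 = 78874
T ≈ 29.63 °C (< 100 °C, so full condensation is consistent).

T_f ≈ 29.6 °C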